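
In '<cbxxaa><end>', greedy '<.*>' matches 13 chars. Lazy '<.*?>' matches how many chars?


Greedy '<.*>' tries to match as MUCH as possible.
Lazy '<.*?>' tries to match as LITTLE as possible.

String: '<cbxxaa><end>'
Greedy '<.*>' starts at first '<' and extends to the LAST '>': '<cbxxaa><end>' (13 chars)
Lazy '<.*?>' starts at first '<' and stops at the FIRST '>': '<cbxxaa>' (8 chars)

8


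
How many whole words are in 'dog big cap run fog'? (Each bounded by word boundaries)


Word boundaries (\b) mark the start/end of each word.
Text: 'dog big cap run fog'
Splitting by whitespace:
  Word 1: 'dog'
  Word 2: 'big'
  Word 3: 'cap'
  Word 4: 'run'
  Word 5: 'fog'
Total whole words: 5

5


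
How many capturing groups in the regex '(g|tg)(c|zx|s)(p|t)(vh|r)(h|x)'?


To count capturing groups, count each '(' that starts a group.
Pattern: '(g|tg)(c|zx|s)(p|t)(vh|r)(h|x)'
Walking through the pattern:
  Position 0: '(' -> group #1
  Position 6: '(' -> group #2
  Position 14: '(' -> group #3
  Position 19: '(' -> group #4
  Position 25: '(' -> group #5
Total capturing groups: 5

5


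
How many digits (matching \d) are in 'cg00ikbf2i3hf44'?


\d matches any digit 0-9.
Scanning 'cg00ikbf2i3hf44':
  pos 2: '0' -> DIGIT
  pos 3: '0' -> DIGIT
  pos 8: '2' -> DIGIT
  pos 10: '3' -> DIGIT
  pos 13: '4' -> DIGIT
  pos 14: '4' -> DIGIT
Digits found: ['0', '0', '2', '3', '4', '4']
Total: 6

6


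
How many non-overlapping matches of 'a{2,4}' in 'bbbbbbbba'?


Pattern 'a{2,4}' matches between 2 and 4 consecutive a's (greedy).
String: 'bbbbbbbba'
Finding runs of a's and applying greedy matching:
  Run at pos 8: 'a' (length 1)
Matches: []
Count: 0

0


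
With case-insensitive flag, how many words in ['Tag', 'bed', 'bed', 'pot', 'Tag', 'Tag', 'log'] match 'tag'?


Case-insensitive matching: compare each word's lowercase form to 'tag'.
  'Tag' -> lower='tag' -> MATCH
  'bed' -> lower='bed' -> no
  'bed' -> lower='bed' -> no
  'pot' -> lower='pot' -> no
  'Tag' -> lower='tag' -> MATCH
  'Tag' -> lower='tag' -> MATCH
  'log' -> lower='log' -> no
Matches: ['Tag', 'Tag', 'Tag']
Count: 3

3


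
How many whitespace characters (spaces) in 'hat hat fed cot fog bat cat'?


\s matches whitespace characters (spaces, tabs, etc.).
Text: 'hat hat fed cot fog bat cat'
This text has 7 words separated by spaces.
Number of spaces = number of words - 1 = 7 - 1 = 6

6


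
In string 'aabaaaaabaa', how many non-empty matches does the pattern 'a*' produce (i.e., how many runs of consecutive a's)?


Pattern 'a*' matches zero or more a's. We want non-empty runs of consecutive a's.
String: 'aabaaaaabaa'
Walking through the string to find runs of a's:
  Run 1: positions 0-1 -> 'aa'
  Run 2: positions 3-7 -> 'aaaaa'
  Run 3: positions 9-10 -> 'aa'
Non-empty runs found: ['aa', 'aaaaa', 'aa']
Count: 3

3


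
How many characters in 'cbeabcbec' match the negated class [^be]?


Negated class [^be] matches any char NOT in {b, e}
Scanning 'cbeabcbec':
  pos 0: 'c' -> MATCH
  pos 1: 'b' -> no (excluded)
  pos 2: 'e' -> no (excluded)
  pos 3: 'a' -> MATCH
  pos 4: 'b' -> no (excluded)
  pos 5: 'c' -> MATCH
  pos 6: 'b' -> no (excluded)
  pos 7: 'e' -> no (excluded)
  pos 8: 'c' -> MATCH
Total matches: 4

4


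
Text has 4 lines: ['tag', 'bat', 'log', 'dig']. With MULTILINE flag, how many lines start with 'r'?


With MULTILINE flag, ^ matches the start of each line.
Lines: ['tag', 'bat', 'log', 'dig']
Checking which lines start with 'r':
  Line 1: 'tag' -> no
  Line 2: 'bat' -> no
  Line 3: 'log' -> no
  Line 4: 'dig' -> no
Matching lines: []
Count: 0

0


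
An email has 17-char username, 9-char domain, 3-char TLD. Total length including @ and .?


An email address has format: username@domain.tld
Username length: 17
'@' character: 1
Domain length: 9
'.' character: 1
TLD length: 3
Total = 17 + 1 + 9 + 1 + 3 = 31

31


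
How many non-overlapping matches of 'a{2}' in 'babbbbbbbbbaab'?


Pattern 'a{2}' matches exactly 2 consecutive a's (greedy, non-overlapping).
String: 'babbbbbbbbbaab'
Scanning for runs of a's:
  Run at pos 1: 'a' (length 1) -> 0 match(es)
  Run at pos 11: 'aa' (length 2) -> 1 match(es)
Matches found: ['aa']
Total: 1

1


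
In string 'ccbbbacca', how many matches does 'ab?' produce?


Pattern 'ab?' matches 'a' optionally followed by 'b'.
String: 'ccbbbacca'
Scanning left to right for 'a' then checking next char:
  Match 1: 'a' (a not followed by b)
  Match 2: 'a' (a not followed by b)
Total matches: 2

2


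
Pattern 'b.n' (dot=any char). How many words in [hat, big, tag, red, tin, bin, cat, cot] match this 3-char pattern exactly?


Pattern 'b.n' means: starts with 'b', any single char, ends with 'n'.
Checking each word (must be exactly 3 chars):
  'hat' (len=3): no
  'big' (len=3): no
  'tag' (len=3): no
  'red' (len=3): no
  'tin' (len=3): no
  'bin' (len=3): MATCH
  'cat' (len=3): no
  'cot' (len=3): no
Matching words: ['bin']
Total: 1

1


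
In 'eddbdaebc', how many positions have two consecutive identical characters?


Looking for consecutive identical characters in 'eddbdaebc':
  pos 0-1: 'e' vs 'd' -> different
  pos 1-2: 'd' vs 'd' -> MATCH ('dd')
  pos 2-3: 'd' vs 'b' -> different
  pos 3-4: 'b' vs 'd' -> different
  pos 4-5: 'd' vs 'a' -> different
  pos 5-6: 'a' vs 'e' -> different
  pos 6-7: 'e' vs 'b' -> different
  pos 7-8: 'b' vs 'c' -> different
Consecutive identical pairs: ['dd']
Count: 1

1


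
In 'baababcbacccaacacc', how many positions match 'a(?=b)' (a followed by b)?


Lookahead 'a(?=b)' matches 'a' only when followed by 'b'.
String: 'baababcbacccaacacc'
Checking each position where char is 'a':
  pos 1: 'a' -> no (next='a')
  pos 2: 'a' -> MATCH (next='b')
  pos 4: 'a' -> MATCH (next='b')
  pos 8: 'a' -> no (next='c')
  pos 12: 'a' -> no (next='a')
  pos 13: 'a' -> no (next='c')
  pos 15: 'a' -> no (next='c')
Matching positions: [2, 4]
Count: 2

2


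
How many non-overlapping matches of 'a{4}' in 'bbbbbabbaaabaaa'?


Pattern 'a{4}' matches exactly 4 consecutive a's (greedy, non-overlapping).
String: 'bbbbbabbaaabaaa'
Scanning for runs of a's:
  Run at pos 5: 'a' (length 1) -> 0 match(es)
  Run at pos 8: 'aaa' (length 3) -> 0 match(es)
  Run at pos 12: 'aaa' (length 3) -> 0 match(es)
Matches found: []
Total: 0

0


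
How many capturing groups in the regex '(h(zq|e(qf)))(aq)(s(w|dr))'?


To count capturing groups, count each '(' that starts a group.
Pattern: '(h(zq|e(qf)))(aq)(s(w|dr))'
Walking through the pattern:
  Position 0: '(' -> group #1
  Position 2: '(' -> group #2
  Position 7: '(' -> group #3
  Position 13: '(' -> group #4
  Position 17: '(' -> group #5
  Position 19: '(' -> group #6
Total capturing groups: 6

6


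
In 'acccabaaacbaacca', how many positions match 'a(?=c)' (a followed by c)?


Lookahead 'a(?=c)' matches 'a' only when followed by 'c'.
String: 'acccabaaacbaacca'
Checking each position where char is 'a':
  pos 0: 'a' -> MATCH (next='c')
  pos 4: 'a' -> no (next='b')
  pos 6: 'a' -> no (next='a')
  pos 7: 'a' -> no (next='a')
  pos 8: 'a' -> MATCH (next='c')
  pos 11: 'a' -> no (next='a')
  pos 12: 'a' -> MATCH (next='c')
Matching positions: [0, 8, 12]
Count: 3

3


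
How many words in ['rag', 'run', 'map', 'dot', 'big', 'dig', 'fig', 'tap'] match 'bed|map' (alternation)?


Alternation 'bed|map' matches either 'bed' or 'map'.
Checking each word:
  'rag' -> no
  'run' -> no
  'map' -> MATCH
  'dot' -> no
  'big' -> no
  'dig' -> no
  'fig' -> no
  'tap' -> no
Matches: ['map']
Count: 1

1


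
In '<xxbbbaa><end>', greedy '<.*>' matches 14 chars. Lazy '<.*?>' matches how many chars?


Greedy '<.*>' tries to match as MUCH as possible.
Lazy '<.*?>' tries to match as LITTLE as possible.

String: '<xxbbbaa><end>'
Greedy '<.*>' starts at first '<' and extends to the LAST '>': '<xxbbbaa><end>' (14 chars)
Lazy '<.*?>' starts at first '<' and stops at the FIRST '>': '<xxbbbaa>' (9 chars)

9


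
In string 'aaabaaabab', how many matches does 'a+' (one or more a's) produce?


Pattern 'a+' matches one or more consecutive a's.
String: 'aaabaaabab'
Scanning for runs of a:
  Match 1: 'aaa' (length 3)
  Match 2: 'aaa' (length 3)
  Match 3: 'a' (length 1)
Total matches: 3

3


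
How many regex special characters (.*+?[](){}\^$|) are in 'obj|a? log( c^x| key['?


Regex special characters are: . * + ? [ ] ( ) { } \ ^ $ |
Scanning 'obj|a? log( c^x| key[':
  pos 3: '|' -> SPECIAL
  pos 5: '?' -> SPECIAL
  pos 10: '(' -> SPECIAL
  pos 13: '^' -> SPECIAL
  pos 15: '|' -> SPECIAL
  pos 20: '[' -> SPECIAL
Special chars found: ['|', '?', '(', '^', '|', '[']
Total: 6

6


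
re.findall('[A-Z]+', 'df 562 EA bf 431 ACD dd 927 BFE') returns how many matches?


Pattern '[A-Z]+' finds one or more uppercase letters.
Text: 'df 562 EA bf 431 ACD dd 927 BFE'
Scanning for matches:
  Match 1: 'EA'
  Match 2: 'ACD'
  Match 3: 'BFE'
Total matches: 3

3


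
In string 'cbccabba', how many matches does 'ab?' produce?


Pattern 'ab?' matches 'a' optionally followed by 'b'.
String: 'cbccabba'
Scanning left to right for 'a' then checking next char:
  Match 1: 'ab' (a followed by b)
  Match 2: 'a' (a not followed by b)
Total matches: 2

2


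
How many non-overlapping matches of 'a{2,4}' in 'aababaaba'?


Pattern 'a{2,4}' matches between 2 and 4 consecutive a's (greedy).
String: 'aababaaba'
Finding runs of a's and applying greedy matching:
  Run at pos 0: 'aa' (length 2)
  Run at pos 3: 'a' (length 1)
  Run at pos 5: 'aa' (length 2)
  Run at pos 8: 'a' (length 1)
Matches: ['aa', 'aa']
Count: 2

2


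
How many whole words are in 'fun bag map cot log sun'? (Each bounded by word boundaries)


Word boundaries (\b) mark the start/end of each word.
Text: 'fun bag map cot log sun'
Splitting by whitespace:
  Word 1: 'fun'
  Word 2: 'bag'
  Word 3: 'map'
  Word 4: 'cot'
  Word 5: 'log'
  Word 6: 'sun'
Total whole words: 6

6


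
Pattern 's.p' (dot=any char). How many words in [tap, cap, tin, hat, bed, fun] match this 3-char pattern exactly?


Pattern 's.p' means: starts with 's', any single char, ends with 'p'.
Checking each word (must be exactly 3 chars):
  'tap' (len=3): no
  'cap' (len=3): no
  'tin' (len=3): no
  'hat' (len=3): no
  'bed' (len=3): no
  'fun' (len=3): no
Matching words: []
Total: 0

0


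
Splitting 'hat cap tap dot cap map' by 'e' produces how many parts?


Splitting by 'e' breaks the string at each occurrence of the separator.
Text: 'hat cap tap dot cap map'
Parts after split:
  Part 1: 'hat cap tap dot cap map'
Total parts: 1

1


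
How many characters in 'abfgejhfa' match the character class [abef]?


Character class [abef] matches any of: {a, b, e, f}
Scanning string 'abfgejhfa' character by character:
  pos 0: 'a' -> MATCH
  pos 1: 'b' -> MATCH
  pos 2: 'f' -> MATCH
  pos 3: 'g' -> no
  pos 4: 'e' -> MATCH
  pos 5: 'j' -> no
  pos 6: 'h' -> no
  pos 7: 'f' -> MATCH
  pos 8: 'a' -> MATCH
Total matches: 6

6


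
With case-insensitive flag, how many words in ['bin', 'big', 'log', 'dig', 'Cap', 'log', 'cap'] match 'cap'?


Case-insensitive matching: compare each word's lowercase form to 'cap'.
  'bin' -> lower='bin' -> no
  'big' -> lower='big' -> no
  'log' -> lower='log' -> no
  'dig' -> lower='dig' -> no
  'Cap' -> lower='cap' -> MATCH
  'log' -> lower='log' -> no
  'cap' -> lower='cap' -> MATCH
Matches: ['Cap', 'cap']
Count: 2

2


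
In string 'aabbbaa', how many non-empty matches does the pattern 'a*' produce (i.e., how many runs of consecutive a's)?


Pattern 'a*' matches zero or more a's. We want non-empty runs of consecutive a's.
String: 'aabbbaa'
Walking through the string to find runs of a's:
  Run 1: positions 0-1 -> 'aa'
  Run 2: positions 5-6 -> 'aa'
Non-empty runs found: ['aa', 'aa']
Count: 2

2


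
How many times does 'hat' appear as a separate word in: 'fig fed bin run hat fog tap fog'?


Scanning each word for exact match 'hat':
  Word 1: 'fig' -> no
  Word 2: 'fed' -> no
  Word 3: 'bin' -> no
  Word 4: 'run' -> no
  Word 5: 'hat' -> MATCH
  Word 6: 'fog' -> no
  Word 7: 'tap' -> no
  Word 8: 'fog' -> no
Total matches: 1

1


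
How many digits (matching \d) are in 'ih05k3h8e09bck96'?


\d matches any digit 0-9.
Scanning 'ih05k3h8e09bck96':
  pos 2: '0' -> DIGIT
  pos 3: '5' -> DIGIT
  pos 5: '3' -> DIGIT
  pos 7: '8' -> DIGIT
  pos 9: '0' -> DIGIT
  pos 10: '9' -> DIGIT
  pos 14: '9' -> DIGIT
  pos 15: '6' -> DIGIT
Digits found: ['0', '5', '3', '8', '0', '9', '9', '6']
Total: 8

8


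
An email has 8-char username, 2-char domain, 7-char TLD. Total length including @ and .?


An email address has format: username@domain.tld
Username length: 8
'@' character: 1
Domain length: 2
'.' character: 1
TLD length: 7
Total = 8 + 1 + 2 + 1 + 7 = 19

19


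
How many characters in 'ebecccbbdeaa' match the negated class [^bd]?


Negated class [^bd] matches any char NOT in {b, d}
Scanning 'ebecccbbdeaa':
  pos 0: 'e' -> MATCH
  pos 1: 'b' -> no (excluded)
  pos 2: 'e' -> MATCH
  pos 3: 'c' -> MATCH
  pos 4: 'c' -> MATCH
  pos 5: 'c' -> MATCH
  pos 6: 'b' -> no (excluded)
  pos 7: 'b' -> no (excluded)
  pos 8: 'd' -> no (excluded)
  pos 9: 'e' -> MATCH
  pos 10: 'a' -> MATCH
  pos 11: 'a' -> MATCH
Total matches: 8

8


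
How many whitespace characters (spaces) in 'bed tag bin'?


\s matches whitespace characters (spaces, tabs, etc.).
Text: 'bed tag bin'
This text has 3 words separated by spaces.
Number of spaces = number of words - 1 = 3 - 1 = 2

2


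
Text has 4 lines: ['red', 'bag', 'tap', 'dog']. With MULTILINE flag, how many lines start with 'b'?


With MULTILINE flag, ^ matches the start of each line.
Lines: ['red', 'bag', 'tap', 'dog']
Checking which lines start with 'b':
  Line 1: 'red' -> no
  Line 2: 'bag' -> MATCH
  Line 3: 'tap' -> no
  Line 4: 'dog' -> no
Matching lines: ['bag']
Count: 1

1


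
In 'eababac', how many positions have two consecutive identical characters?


Looking for consecutive identical characters in 'eababac':
  pos 0-1: 'e' vs 'a' -> different
  pos 1-2: 'a' vs 'b' -> different
  pos 2-3: 'b' vs 'a' -> different
  pos 3-4: 'a' vs 'b' -> different
  pos 4-5: 'b' vs 'a' -> different
  pos 5-6: 'a' vs 'c' -> different
Consecutive identical pairs: []
Count: 0

0


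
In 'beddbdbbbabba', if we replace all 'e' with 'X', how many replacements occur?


re.sub('e', 'X', text) replaces every occurrence of 'e' with 'X'.
Text: 'beddbdbbbabba'
Scanning for 'e':
  pos 1: 'e' -> replacement #1
Total replacements: 1

1


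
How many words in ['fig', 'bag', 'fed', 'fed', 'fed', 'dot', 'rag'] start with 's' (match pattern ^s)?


Pattern ^s anchors to start of word. Check which words begin with 's':
  'fig' -> no
  'bag' -> no
  'fed' -> no
  'fed' -> no
  'fed' -> no
  'dot' -> no
  'rag' -> no
Matching words: []
Count: 0

0


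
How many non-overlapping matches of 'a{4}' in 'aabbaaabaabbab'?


Pattern 'a{4}' matches exactly 4 consecutive a's (greedy, non-overlapping).
String: 'aabbaaabaabbab'
Scanning for runs of a's:
  Run at pos 0: 'aa' (length 2) -> 0 match(es)
  Run at pos 4: 'aaa' (length 3) -> 0 match(es)
  Run at pos 8: 'aa' (length 2) -> 0 match(es)
  Run at pos 12: 'a' (length 1) -> 0 match(es)
Matches found: []
Total: 0

0


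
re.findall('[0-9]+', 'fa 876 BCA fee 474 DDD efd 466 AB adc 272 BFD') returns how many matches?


Pattern '[0-9]+' finds one or more digits.
Text: 'fa 876 BCA fee 474 DDD efd 466 AB adc 272 BFD'
Scanning for matches:
  Match 1: '876'
  Match 2: '474'
  Match 3: '466'
  Match 4: '272'
Total matches: 4

4


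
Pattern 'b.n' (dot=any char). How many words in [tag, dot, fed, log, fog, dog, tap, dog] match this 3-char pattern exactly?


Pattern 'b.n' means: starts with 'b', any single char, ends with 'n'.
Checking each word (must be exactly 3 chars):
  'tag' (len=3): no
  'dot' (len=3): no
  'fed' (len=3): no
  'log' (len=3): no
  'fog' (len=3): no
  'dog' (len=3): no
  'tap' (len=3): no
  'dog' (len=3): no
Matching words: []
Total: 0

0


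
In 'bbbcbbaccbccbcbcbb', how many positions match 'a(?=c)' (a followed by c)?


Lookahead 'a(?=c)' matches 'a' only when followed by 'c'.
String: 'bbbcbbaccbccbcbcbb'
Checking each position where char is 'a':
  pos 6: 'a' -> MATCH (next='c')
Matching positions: [6]
Count: 1

1


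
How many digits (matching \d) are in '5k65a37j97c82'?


\d matches any digit 0-9.
Scanning '5k65a37j97c82':
  pos 0: '5' -> DIGIT
  pos 2: '6' -> DIGIT
  pos 3: '5' -> DIGIT
  pos 5: '3' -> DIGIT
  pos 6: '7' -> DIGIT
  pos 8: '9' -> DIGIT
  pos 9: '7' -> DIGIT
  pos 11: '8' -> DIGIT
  pos 12: '2' -> DIGIT
Digits found: ['5', '6', '5', '3', '7', '9', '7', '8', '2']
Total: 9

9


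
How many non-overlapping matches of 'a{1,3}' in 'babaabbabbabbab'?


Pattern 'a{1,3}' matches between 1 and 3 consecutive a's (greedy).
String: 'babaabbabbabbab'
Finding runs of a's and applying greedy matching:
  Run at pos 1: 'a' (length 1)
  Run at pos 3: 'aa' (length 2)
  Run at pos 7: 'a' (length 1)
  Run at pos 10: 'a' (length 1)
  Run at pos 13: 'a' (length 1)
Matches: ['a', 'aa', 'a', 'a', 'a']
Count: 5

5


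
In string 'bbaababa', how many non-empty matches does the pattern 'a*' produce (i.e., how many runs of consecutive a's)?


Pattern 'a*' matches zero or more a's. We want non-empty runs of consecutive a's.
String: 'bbaababa'
Walking through the string to find runs of a's:
  Run 1: positions 2-3 -> 'aa'
  Run 2: positions 5-5 -> 'a'
  Run 3: positions 7-7 -> 'a'
Non-empty runs found: ['aa', 'a', 'a']
Count: 3

3


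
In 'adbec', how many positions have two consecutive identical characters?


Looking for consecutive identical characters in 'adbec':
  pos 0-1: 'a' vs 'd' -> different
  pos 1-2: 'd' vs 'b' -> different
  pos 2-3: 'b' vs 'e' -> different
  pos 3-4: 'e' vs 'c' -> different
Consecutive identical pairs: []
Count: 0

0


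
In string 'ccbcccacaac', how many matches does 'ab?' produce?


Pattern 'ab?' matches 'a' optionally followed by 'b'.
String: 'ccbcccacaac'
Scanning left to right for 'a' then checking next char:
  Match 1: 'a' (a not followed by b)
  Match 2: 'a' (a not followed by b)
  Match 3: 'a' (a not followed by b)
Total matches: 3

3


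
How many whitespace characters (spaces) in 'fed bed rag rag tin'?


\s matches whitespace characters (spaces, tabs, etc.).
Text: 'fed bed rag rag tin'
This text has 5 words separated by spaces.
Number of spaces = number of words - 1 = 5 - 1 = 4

4


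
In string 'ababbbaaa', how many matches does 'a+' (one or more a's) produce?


Pattern 'a+' matches one or more consecutive a's.
String: 'ababbbaaa'
Scanning for runs of a:
  Match 1: 'a' (length 1)
  Match 2: 'a' (length 1)
  Match 3: 'aaa' (length 3)
Total matches: 3

3


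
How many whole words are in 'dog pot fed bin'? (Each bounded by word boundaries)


Word boundaries (\b) mark the start/end of each word.
Text: 'dog pot fed bin'
Splitting by whitespace:
  Word 1: 'dog'
  Word 2: 'pot'
  Word 3: 'fed'
  Word 4: 'bin'
Total whole words: 4

4


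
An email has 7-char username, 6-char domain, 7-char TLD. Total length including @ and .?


An email address has format: username@domain.tld
Username length: 7
'@' character: 1
Domain length: 6
'.' character: 1
TLD length: 7
Total = 7 + 1 + 6 + 1 + 7 = 22

22


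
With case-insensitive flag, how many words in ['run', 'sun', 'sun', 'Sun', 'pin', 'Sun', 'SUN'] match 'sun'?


Case-insensitive matching: compare each word's lowercase form to 'sun'.
  'run' -> lower='run' -> no
  'sun' -> lower='sun' -> MATCH
  'sun' -> lower='sun' -> MATCH
  'Sun' -> lower='sun' -> MATCH
  'pin' -> lower='pin' -> no
  'Sun' -> lower='sun' -> MATCH
  'SUN' -> lower='sun' -> MATCH
Matches: ['sun', 'sun', 'Sun', 'Sun', 'SUN']
Count: 5

5


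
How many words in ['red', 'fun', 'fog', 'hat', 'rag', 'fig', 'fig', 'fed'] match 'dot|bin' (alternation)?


Alternation 'dot|bin' matches either 'dot' or 'bin'.
Checking each word:
  'red' -> no
  'fun' -> no
  'fog' -> no
  'hat' -> no
  'rag' -> no
  'fig' -> no
  'fig' -> no
  'fed' -> no
Matches: []
Count: 0

0


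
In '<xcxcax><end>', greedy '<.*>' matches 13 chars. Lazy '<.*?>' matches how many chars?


Greedy '<.*>' tries to match as MUCH as possible.
Lazy '<.*?>' tries to match as LITTLE as possible.

String: '<xcxcax><end>'
Greedy '<.*>' starts at first '<' and extends to the LAST '>': '<xcxcax><end>' (13 chars)
Lazy '<.*?>' starts at first '<' and stops at the FIRST '>': '<xcxcax>' (8 chars)

8


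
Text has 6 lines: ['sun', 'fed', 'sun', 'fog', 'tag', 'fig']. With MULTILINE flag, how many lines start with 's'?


With MULTILINE flag, ^ matches the start of each line.
Lines: ['sun', 'fed', 'sun', 'fog', 'tag', 'fig']
Checking which lines start with 's':
  Line 1: 'sun' -> MATCH
  Line 2: 'fed' -> no
  Line 3: 'sun' -> MATCH
  Line 4: 'fog' -> no
  Line 5: 'tag' -> no
  Line 6: 'fig' -> no
Matching lines: ['sun', 'sun']
Count: 2

2


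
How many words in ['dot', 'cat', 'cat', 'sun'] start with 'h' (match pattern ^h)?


Pattern ^h anchors to start of word. Check which words begin with 'h':
  'dot' -> no
  'cat' -> no
  'cat' -> no
  'sun' -> no
Matching words: []
Count: 0

0


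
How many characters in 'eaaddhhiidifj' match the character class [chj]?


Character class [chj] matches any of: {c, h, j}
Scanning string 'eaaddhhiidifj' character by character:
  pos 0: 'e' -> no
  pos 1: 'a' -> no
  pos 2: 'a' -> no
  pos 3: 'd' -> no
  pos 4: 'd' -> no
  pos 5: 'h' -> MATCH
  pos 6: 'h' -> MATCH
  pos 7: 'i' -> no
  pos 8: 'i' -> no
  pos 9: 'd' -> no
  pos 10: 'i' -> no
  pos 11: 'f' -> no
  pos 12: 'j' -> MATCH
Total matches: 3

3


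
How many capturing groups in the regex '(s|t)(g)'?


To count capturing groups, count each '(' that starts a group.
Pattern: '(s|t)(g)'
Walking through the pattern:
  Position 0: '(' -> group #1
  Position 5: '(' -> group #2
Total capturing groups: 2

2


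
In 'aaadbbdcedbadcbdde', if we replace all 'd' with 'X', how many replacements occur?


re.sub('d', 'X', text) replaces every occurrence of 'd' with 'X'.
Text: 'aaadbbdcedbadcbdde'
Scanning for 'd':
  pos 3: 'd' -> replacement #1
  pos 6: 'd' -> replacement #2
  pos 9: 'd' -> replacement #3
  pos 12: 'd' -> replacement #4
  pos 15: 'd' -> replacement #5
  pos 16: 'd' -> replacement #6
Total replacements: 6

6


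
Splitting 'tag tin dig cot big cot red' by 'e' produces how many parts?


Splitting by 'e' breaks the string at each occurrence of the separator.
Text: 'tag tin dig cot big cot red'
Parts after split:
  Part 1: 'tag tin dig cot big cot r'
  Part 2: 'd'
Total parts: 2

2


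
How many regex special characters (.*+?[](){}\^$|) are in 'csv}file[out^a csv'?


Regex special characters are: . * + ? [ ] ( ) { } \ ^ $ |
Scanning 'csv}file[out^a csv':
  pos 3: '}' -> SPECIAL
  pos 8: '[' -> SPECIAL
  pos 12: '^' -> SPECIAL
Special chars found: ['}', '[', '^']
Total: 3

3


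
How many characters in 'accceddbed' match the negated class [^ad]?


Negated class [^ad] matches any char NOT in {a, d}
Scanning 'accceddbed':
  pos 0: 'a' -> no (excluded)
  pos 1: 'c' -> MATCH
  pos 2: 'c' -> MATCH
  pos 3: 'c' -> MATCH
  pos 4: 'e' -> MATCH
  pos 5: 'd' -> no (excluded)
  pos 6: 'd' -> no (excluded)
  pos 7: 'b' -> MATCH
  pos 8: 'e' -> MATCH
  pos 9: 'd' -> no (excluded)
Total matches: 6

6


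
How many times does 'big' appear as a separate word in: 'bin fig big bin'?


Scanning each word for exact match 'big':
  Word 1: 'bin' -> no
  Word 2: 'fig' -> no
  Word 3: 'big' -> MATCH
  Word 4: 'bin' -> no
Total matches: 1

1


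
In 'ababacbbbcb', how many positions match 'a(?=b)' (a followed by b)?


Lookahead 'a(?=b)' matches 'a' only when followed by 'b'.
String: 'ababacbbbcb'
Checking each position where char is 'a':
  pos 0: 'a' -> MATCH (next='b')
  pos 2: 'a' -> MATCH (next='b')
  pos 4: 'a' -> no (next='c')
Matching positions: [0, 2]
Count: 2

2


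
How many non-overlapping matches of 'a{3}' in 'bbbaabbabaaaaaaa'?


Pattern 'a{3}' matches exactly 3 consecutive a's (greedy, non-overlapping).
String: 'bbbaabbabaaaaaaa'
Scanning for runs of a's:
  Run at pos 3: 'aa' (length 2) -> 0 match(es)
  Run at pos 7: 'a' (length 1) -> 0 match(es)
  Run at pos 9: 'aaaaaaa' (length 7) -> 2 match(es)
Matches found: ['aaa', 'aaa']
Total: 2

2


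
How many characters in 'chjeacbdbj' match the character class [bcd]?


Character class [bcd] matches any of: {b, c, d}
Scanning string 'chjeacbdbj' character by character:
  pos 0: 'c' -> MATCH
  pos 1: 'h' -> no
  pos 2: 'j' -> no
  pos 3: 'e' -> no
  pos 4: 'a' -> no
  pos 5: 'c' -> MATCH
  pos 6: 'b' -> MATCH
  pos 7: 'd' -> MATCH
  pos 8: 'b' -> MATCH
  pos 9: 'j' -> no
Total matches: 5

5


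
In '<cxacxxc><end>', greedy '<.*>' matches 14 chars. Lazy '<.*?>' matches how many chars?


Greedy '<.*>' tries to match as MUCH as possible.
Lazy '<.*?>' tries to match as LITTLE as possible.

String: '<cxacxxc><end>'
Greedy '<.*>' starts at first '<' and extends to the LAST '>': '<cxacxxc><end>' (14 chars)
Lazy '<.*?>' starts at first '<' and stops at the FIRST '>': '<cxacxxc>' (9 chars)

9


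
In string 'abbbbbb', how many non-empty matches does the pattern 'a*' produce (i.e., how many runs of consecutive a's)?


Pattern 'a*' matches zero or more a's. We want non-empty runs of consecutive a's.
String: 'abbbbbb'
Walking through the string to find runs of a's:
  Run 1: positions 0-0 -> 'a'
Non-empty runs found: ['a']
Count: 1

1


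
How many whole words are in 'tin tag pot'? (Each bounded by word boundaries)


Word boundaries (\b) mark the start/end of each word.
Text: 'tin tag pot'
Splitting by whitespace:
  Word 1: 'tin'
  Word 2: 'tag'
  Word 3: 'pot'
Total whole words: 3

3


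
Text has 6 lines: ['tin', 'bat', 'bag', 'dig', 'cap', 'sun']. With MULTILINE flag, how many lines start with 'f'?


With MULTILINE flag, ^ matches the start of each line.
Lines: ['tin', 'bat', 'bag', 'dig', 'cap', 'sun']
Checking which lines start with 'f':
  Line 1: 'tin' -> no
  Line 2: 'bat' -> no
  Line 3: 'bag' -> no
  Line 4: 'dig' -> no
  Line 5: 'cap' -> no
  Line 6: 'sun' -> no
Matching lines: []
Count: 0

0


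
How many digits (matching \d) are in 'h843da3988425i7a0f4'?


\d matches any digit 0-9.
Scanning 'h843da3988425i7a0f4':
  pos 1: '8' -> DIGIT
  pos 2: '4' -> DIGIT
  pos 3: '3' -> DIGIT
  pos 6: '3' -> DIGIT
  pos 7: '9' -> DIGIT
  pos 8: '8' -> DIGIT
  pos 9: '8' -> DIGIT
  pos 10: '4' -> DIGIT
  pos 11: '2' -> DIGIT
  pos 12: '5' -> DIGIT
  pos 14: '7' -> DIGIT
  pos 16: '0' -> DIGIT
  pos 18: '4' -> DIGIT
Digits found: ['8', '4', '3', '3', '9', '8', '8', '4', '2', '5', '7', '0', '4']
Total: 13

13


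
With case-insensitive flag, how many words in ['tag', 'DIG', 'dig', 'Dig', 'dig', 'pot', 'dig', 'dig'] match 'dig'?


Case-insensitive matching: compare each word's lowercase form to 'dig'.
  'tag' -> lower='tag' -> no
  'DIG' -> lower='dig' -> MATCH
  'dig' -> lower='dig' -> MATCH
  'Dig' -> lower='dig' -> MATCH
  'dig' -> lower='dig' -> MATCH
  'pot' -> lower='pot' -> no
  'dig' -> lower='dig' -> MATCH
  'dig' -> lower='dig' -> MATCH
Matches: ['DIG', 'dig', 'Dig', 'dig', 'dig', 'dig']
Count: 6

6


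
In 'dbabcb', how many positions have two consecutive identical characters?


Looking for consecutive identical characters in 'dbabcb':
  pos 0-1: 'd' vs 'b' -> different
  pos 1-2: 'b' vs 'a' -> different
  pos 2-3: 'a' vs 'b' -> different
  pos 3-4: 'b' vs 'c' -> different
  pos 4-5: 'c' vs 'b' -> different
Consecutive identical pairs: []
Count: 0

0


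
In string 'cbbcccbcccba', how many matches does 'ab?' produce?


Pattern 'ab?' matches 'a' optionally followed by 'b'.
String: 'cbbcccbcccba'
Scanning left to right for 'a' then checking next char:
  Match 1: 'a' (a not followed by b)
Total matches: 1

1


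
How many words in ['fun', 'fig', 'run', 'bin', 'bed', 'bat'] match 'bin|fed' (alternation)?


Alternation 'bin|fed' matches either 'bin' or 'fed'.
Checking each word:
  'fun' -> no
  'fig' -> no
  'run' -> no
  'bin' -> MATCH
  'bed' -> no
  'bat' -> no
Matches: ['bin']
Count: 1

1


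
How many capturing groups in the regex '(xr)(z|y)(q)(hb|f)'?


To count capturing groups, count each '(' that starts a group.
Pattern: '(xr)(z|y)(q)(hb|f)'
Walking through the pattern:
  Position 0: '(' -> group #1
  Position 4: '(' -> group #2
  Position 9: '(' -> group #3
  Position 12: '(' -> group #4
Total capturing groups: 4

4


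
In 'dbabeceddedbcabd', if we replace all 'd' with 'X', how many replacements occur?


re.sub('d', 'X', text) replaces every occurrence of 'd' with 'X'.
Text: 'dbabeceddedbcabd'
Scanning for 'd':
  pos 0: 'd' -> replacement #1
  pos 7: 'd' -> replacement #2
  pos 8: 'd' -> replacement #3
  pos 10: 'd' -> replacement #4
  pos 15: 'd' -> replacement #5
Total replacements: 5

5


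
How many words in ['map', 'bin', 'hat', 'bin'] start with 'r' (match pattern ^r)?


Pattern ^r anchors to start of word. Check which words begin with 'r':
  'map' -> no
  'bin' -> no
  'hat' -> no
  'bin' -> no
Matching words: []
Count: 0

0


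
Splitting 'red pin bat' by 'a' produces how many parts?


Splitting by 'a' breaks the string at each occurrence of the separator.
Text: 'red pin bat'
Parts after split:
  Part 1: 'red pin b'
  Part 2: 't'
Total parts: 2

2


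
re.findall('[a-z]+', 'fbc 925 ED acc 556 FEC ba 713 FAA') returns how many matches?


Pattern '[a-z]+' finds one or more lowercase letters.
Text: 'fbc 925 ED acc 556 FEC ba 713 FAA'
Scanning for matches:
  Match 1: 'fbc'
  Match 2: 'acc'
  Match 3: 'ba'
Total matches: 3

3


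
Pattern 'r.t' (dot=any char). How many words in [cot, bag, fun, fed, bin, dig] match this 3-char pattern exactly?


Pattern 'r.t' means: starts with 'r', any single char, ends with 't'.
Checking each word (must be exactly 3 chars):
  'cot' (len=3): no
  'bag' (len=3): no
  'fun' (len=3): no
  'fed' (len=3): no
  'bin' (len=3): no
  'dig' (len=3): no
Matching words: []
Total: 0

0


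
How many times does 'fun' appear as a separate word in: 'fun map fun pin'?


Scanning each word for exact match 'fun':
  Word 1: 'fun' -> MATCH
  Word 2: 'map' -> no
  Word 3: 'fun' -> MATCH
  Word 4: 'pin' -> no
Total matches: 2

2


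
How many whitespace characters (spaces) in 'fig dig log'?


\s matches whitespace characters (spaces, tabs, etc.).
Text: 'fig dig log'
This text has 3 words separated by spaces.
Number of spaces = number of words - 1 = 3 - 1 = 2

2


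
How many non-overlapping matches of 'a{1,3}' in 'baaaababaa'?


Pattern 'a{1,3}' matches between 1 and 3 consecutive a's (greedy).
String: 'baaaababaa'
Finding runs of a's and applying greedy matching:
  Run at pos 1: 'aaaa' (length 4)
  Run at pos 6: 'a' (length 1)
  Run at pos 8: 'aa' (length 2)
Matches: ['aaa', 'a', 'a', 'aa']
Count: 4

4


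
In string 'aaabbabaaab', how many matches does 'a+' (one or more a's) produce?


Pattern 'a+' matches one or more consecutive a's.
String: 'aaabbabaaab'
Scanning for runs of a:
  Match 1: 'aaa' (length 3)
  Match 2: 'a' (length 1)
  Match 3: 'aaa' (length 3)
Total matches: 3

3


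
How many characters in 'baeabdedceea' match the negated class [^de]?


Negated class [^de] matches any char NOT in {d, e}
Scanning 'baeabdedceea':
  pos 0: 'b' -> MATCH
  pos 1: 'a' -> MATCH
  pos 2: 'e' -> no (excluded)
  pos 3: 'a' -> MATCH
  pos 4: 'b' -> MATCH
  pos 5: 'd' -> no (excluded)
  pos 6: 'e' -> no (excluded)
  pos 7: 'd' -> no (excluded)
  pos 8: 'c' -> MATCH
  pos 9: 'e' -> no (excluded)
  pos 10: 'e' -> no (excluded)
  pos 11: 'a' -> MATCH
Total matches: 6

6


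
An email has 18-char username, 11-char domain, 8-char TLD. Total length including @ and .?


An email address has format: username@domain.tld
Username length: 18
'@' character: 1
Domain length: 11
'.' character: 1
TLD length: 8
Total = 18 + 1 + 11 + 1 + 8 = 39

39


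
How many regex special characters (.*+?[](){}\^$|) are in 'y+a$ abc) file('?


Regex special characters are: . * + ? [ ] ( ) { } \ ^ $ |
Scanning 'y+a$ abc) file(':
  pos 1: '+' -> SPECIAL
  pos 3: '$' -> SPECIAL
  pos 8: ')' -> SPECIAL
  pos 14: '(' -> SPECIAL
Special chars found: ['+', '$', ')', '(']
Total: 4

4


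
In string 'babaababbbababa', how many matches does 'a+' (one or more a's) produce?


Pattern 'a+' matches one or more consecutive a's.
String: 'babaababbbababa'
Scanning for runs of a:
  Match 1: 'a' (length 1)
  Match 2: 'aa' (length 2)
  Match 3: 'a' (length 1)
  Match 4: 'a' (length 1)
  Match 5: 'a' (length 1)
  Match 6: 'a' (length 1)
Total matches: 6

6


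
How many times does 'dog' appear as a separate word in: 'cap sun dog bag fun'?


Scanning each word for exact match 'dog':
  Word 1: 'cap' -> no
  Word 2: 'sun' -> no
  Word 3: 'dog' -> MATCH
  Word 4: 'bag' -> no
  Word 5: 'fun' -> no
Total matches: 1

1


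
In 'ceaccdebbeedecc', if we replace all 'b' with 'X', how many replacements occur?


re.sub('b', 'X', text) replaces every occurrence of 'b' with 'X'.
Text: 'ceaccdebbeedecc'
Scanning for 'b':
  pos 7: 'b' -> replacement #1
  pos 8: 'b' -> replacement #2
Total replacements: 2

2


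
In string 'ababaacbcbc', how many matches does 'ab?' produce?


Pattern 'ab?' matches 'a' optionally followed by 'b'.
String: 'ababaacbcbc'
Scanning left to right for 'a' then checking next char:
  Match 1: 'ab' (a followed by b)
  Match 2: 'ab' (a followed by b)
  Match 3: 'a' (a not followed by b)
  Match 4: 'a' (a not followed by b)
Total matches: 4

4


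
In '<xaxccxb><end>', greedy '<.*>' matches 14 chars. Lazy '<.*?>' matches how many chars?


Greedy '<.*>' tries to match as MUCH as possible.
Lazy '<.*?>' tries to match as LITTLE as possible.

String: '<xaxccxb><end>'
Greedy '<.*>' starts at first '<' and extends to the LAST '>': '<xaxccxb><end>' (14 chars)
Lazy '<.*?>' starts at first '<' and stops at the FIRST '>': '<xaxccxb>' (9 chars)

9


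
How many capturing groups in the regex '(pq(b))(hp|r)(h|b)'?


To count capturing groups, count each '(' that starts a group.
Pattern: '(pq(b))(hp|r)(h|b)'
Walking through the pattern:
  Position 0: '(' -> group #1
  Position 3: '(' -> group #2
  Position 7: '(' -> group #3
  Position 13: '(' -> group #4
Total capturing groups: 4

4


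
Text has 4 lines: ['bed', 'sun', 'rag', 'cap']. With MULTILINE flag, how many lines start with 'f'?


With MULTILINE flag, ^ matches the start of each line.
Lines: ['bed', 'sun', 'rag', 'cap']
Checking which lines start with 'f':
  Line 1: 'bed' -> no
  Line 2: 'sun' -> no
  Line 3: 'rag' -> no
  Line 4: 'cap' -> no
Matching lines: []
Count: 0

0


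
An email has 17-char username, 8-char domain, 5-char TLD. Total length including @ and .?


An email address has format: username@domain.tld
Username length: 17
'@' character: 1
Domain length: 8
'.' character: 1
TLD length: 5
Total = 17 + 1 + 8 + 1 + 5 = 32

32


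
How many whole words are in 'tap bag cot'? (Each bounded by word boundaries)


Word boundaries (\b) mark the start/end of each word.
Text: 'tap bag cot'
Splitting by whitespace:
  Word 1: 'tap'
  Word 2: 'bag'
  Word 3: 'cot'
Total whole words: 3

3


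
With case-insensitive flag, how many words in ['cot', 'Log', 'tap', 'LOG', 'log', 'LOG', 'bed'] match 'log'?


Case-insensitive matching: compare each word's lowercase form to 'log'.
  'cot' -> lower='cot' -> no
  'Log' -> lower='log' -> MATCH
  'tap' -> lower='tap' -> no
  'LOG' -> lower='log' -> MATCH
  'log' -> lower='log' -> MATCH
  'LOG' -> lower='log' -> MATCH
  'bed' -> lower='bed' -> no
Matches: ['Log', 'LOG', 'log', 'LOG']
Count: 4

4


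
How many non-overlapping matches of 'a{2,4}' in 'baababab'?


Pattern 'a{2,4}' matches between 2 and 4 consecutive a's (greedy).
String: 'baababab'
Finding runs of a's and applying greedy matching:
  Run at pos 1: 'aa' (length 2)
  Run at pos 4: 'a' (length 1)
  Run at pos 6: 'a' (length 1)
Matches: ['aa']
Count: 1

1


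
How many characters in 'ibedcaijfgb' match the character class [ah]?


Character class [ah] matches any of: {a, h}
Scanning string 'ibedcaijfgb' character by character:
  pos 0: 'i' -> no
  pos 1: 'b' -> no
  pos 2: 'e' -> no
  pos 3: 'd' -> no
  pos 4: 'c' -> no
  pos 5: 'a' -> MATCH
  pos 6: 'i' -> no
  pos 7: 'j' -> no
  pos 8: 'f' -> no
  pos 9: 'g' -> no
  pos 10: 'b' -> no
Total matches: 1

1


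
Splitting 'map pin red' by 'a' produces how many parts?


Splitting by 'a' breaks the string at each occurrence of the separator.
Text: 'map pin red'
Parts after split:
  Part 1: 'm'
  Part 2: 'p pin red'
Total parts: 2

2


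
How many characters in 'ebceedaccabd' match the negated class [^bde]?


Negated class [^bde] matches any char NOT in {b, d, e}
Scanning 'ebceedaccabd':
  pos 0: 'e' -> no (excluded)
  pos 1: 'b' -> no (excluded)
  pos 2: 'c' -> MATCH
  pos 3: 'e' -> no (excluded)
  pos 4: 'e' -> no (excluded)
  pos 5: 'd' -> no (excluded)
  pos 6: 'a' -> MATCH
  pos 7: 'c' -> MATCH
  pos 8: 'c' -> MATCH
  pos 9: 'a' -> MATCH
  pos 10: 'b' -> no (excluded)
  pos 11: 'd' -> no (excluded)
Total matches: 5

5


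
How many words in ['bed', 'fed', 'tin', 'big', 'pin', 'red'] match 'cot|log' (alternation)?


Alternation 'cot|log' matches either 'cot' or 'log'.
Checking each word:
  'bed' -> no
  'fed' -> no
  'tin' -> no
  'big' -> no
  'pin' -> no
  'red' -> no
Matches: []
Count: 0

0


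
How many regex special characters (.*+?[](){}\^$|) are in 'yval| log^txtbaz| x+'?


Regex special characters are: . * + ? [ ] ( ) { } \ ^ $ |
Scanning 'yval| log^txtbaz| x+':
  pos 4: '|' -> SPECIAL
  pos 9: '^' -> SPECIAL
  pos 16: '|' -> SPECIAL
  pos 19: '+' -> SPECIAL
Special chars found: ['|', '^', '|', '+']
Total: 4

4


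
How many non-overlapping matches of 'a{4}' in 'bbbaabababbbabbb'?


Pattern 'a{4}' matches exactly 4 consecutive a's (greedy, non-overlapping).
String: 'bbbaabababbbabbb'
Scanning for runs of a's:
  Run at pos 3: 'aa' (length 2) -> 0 match(es)
  Run at pos 6: 'a' (length 1) -> 0 match(es)
  Run at pos 8: 'a' (length 1) -> 0 match(es)
  Run at pos 12: 'a' (length 1) -> 0 match(es)
Matches found: []
Total: 0

0


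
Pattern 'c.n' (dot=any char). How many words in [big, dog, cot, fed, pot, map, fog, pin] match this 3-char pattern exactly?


Pattern 'c.n' means: starts with 'c', any single char, ends with 'n'.
Checking each word (must be exactly 3 chars):
  'big' (len=3): no
  'dog' (len=3): no
  'cot' (len=3): no
  'fed' (len=3): no
  'pot' (len=3): no
  'map' (len=3): no
  'fog' (len=3): no
  'pin' (len=3): no
Matching words: []
Total: 0

0


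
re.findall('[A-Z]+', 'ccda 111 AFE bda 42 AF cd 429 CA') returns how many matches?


Pattern '[A-Z]+' finds one or more uppercase letters.
Text: 'ccda 111 AFE bda 42 AF cd 429 CA'
Scanning for matches:
  Match 1: 'AFE'
  Match 2: 'AF'
  Match 3: 'CA'
Total matches: 3

3


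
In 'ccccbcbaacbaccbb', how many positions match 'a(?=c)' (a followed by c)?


Lookahead 'a(?=c)' matches 'a' only when followed by 'c'.
String: 'ccccbcbaacbaccbb'
Checking each position where char is 'a':
  pos 7: 'a' -> no (next='a')
  pos 8: 'a' -> MATCH (next='c')
  pos 11: 'a' -> MATCH (next='c')
Matching positions: [8, 11]
Count: 2

2


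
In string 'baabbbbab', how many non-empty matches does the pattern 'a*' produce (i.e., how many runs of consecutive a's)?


Pattern 'a*' matches zero or more a's. We want non-empty runs of consecutive a's.
String: 'baabbbbab'
Walking through the string to find runs of a's:
  Run 1: positions 1-2 -> 'aa'
  Run 2: positions 7-7 -> 'a'
Non-empty runs found: ['aa', 'a']
Count: 2

2


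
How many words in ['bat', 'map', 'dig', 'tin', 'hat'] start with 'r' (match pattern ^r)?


Pattern ^r anchors to start of word. Check which words begin with 'r':
  'bat' -> no
  'map' -> no
  'dig' -> no
  'tin' -> no
  'hat' -> no
Matching words: []
Count: 0

0


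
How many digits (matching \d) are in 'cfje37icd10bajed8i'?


\d matches any digit 0-9.
Scanning 'cfje37icd10bajed8i':
  pos 4: '3' -> DIGIT
  pos 5: '7' -> DIGIT
  pos 9: '1' -> DIGIT
  pos 10: '0' -> DIGIT
  pos 16: '8' -> DIGIT
Digits found: ['3', '7', '1', '0', '8']
Total: 5

5
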